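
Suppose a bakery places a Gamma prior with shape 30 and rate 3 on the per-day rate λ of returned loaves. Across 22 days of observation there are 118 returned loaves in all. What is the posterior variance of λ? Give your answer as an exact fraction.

Total count 118 over total exposure 22 days.
By Gamma–Poisson conjugacy, the posterior is Gamma(α + Σx, β + Σt) = Gamma(30 + 118, 3 + 22) = Gamma(148, 25).
Posterior variance = α'/β'² = 148/625.

148/625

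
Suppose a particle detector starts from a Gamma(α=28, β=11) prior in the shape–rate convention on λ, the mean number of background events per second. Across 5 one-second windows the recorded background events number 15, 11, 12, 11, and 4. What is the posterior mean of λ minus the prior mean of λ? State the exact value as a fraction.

Total count: 15 + 11 + 12 + 11 + 4 = 53.
Total exposure: 5 seconds.
Conjugate update: add total count to the shape and total exposure to the rate, giving Gamma(81, 16).
Posterior mean = 81/16 = 81/16; prior mean = 28/11 = 28/11. Difference = 81/16 − 28/11 = 443/176.

443/176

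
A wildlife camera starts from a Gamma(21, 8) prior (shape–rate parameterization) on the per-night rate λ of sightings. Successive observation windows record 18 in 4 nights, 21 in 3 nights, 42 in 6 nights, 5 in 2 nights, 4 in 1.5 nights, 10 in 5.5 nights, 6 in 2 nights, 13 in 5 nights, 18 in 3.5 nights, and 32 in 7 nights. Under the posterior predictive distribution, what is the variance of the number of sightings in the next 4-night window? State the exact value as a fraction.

1648/95

Total count: 18 + 21 + 42 + 5 + 4 + 10 + 6 + 13 + 18 + 32 = 169.
Total exposure: 4 + 3 + 6 + 2 + 1.5 + 5.5 + 2 + 5 + 3.5 + 7 = 39.5 nights.
The Gamma prior is conjugate for the Poisson rate, so λ | data ~ Gamma(21+169, 8+39.5) = Gamma(190, 95/2).
The posterior predictive for a window of length T is Negative Binomial with variance T·α'·(β'+T)/β'² = 4·190·(103/2)/(9025/4) = 1648/95.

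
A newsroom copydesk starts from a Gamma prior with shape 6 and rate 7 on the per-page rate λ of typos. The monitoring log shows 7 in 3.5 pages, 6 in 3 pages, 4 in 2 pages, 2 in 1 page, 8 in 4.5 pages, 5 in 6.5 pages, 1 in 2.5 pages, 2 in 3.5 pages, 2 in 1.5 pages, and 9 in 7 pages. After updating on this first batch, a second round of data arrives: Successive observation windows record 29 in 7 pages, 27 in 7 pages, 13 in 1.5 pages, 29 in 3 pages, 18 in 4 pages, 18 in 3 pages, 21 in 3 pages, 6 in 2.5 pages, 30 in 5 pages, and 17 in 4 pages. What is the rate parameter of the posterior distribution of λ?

82

Total count: 7 + 6 + 4 + 2 + 8 + 5 + 1 + 2 + 2 + 9 = 46.
Total exposure: 3.5 + 3 + 2 + 1 + 4.5 + 6.5 + 2.5 + 3.5 + 1.5 + 7 = 35 pages.
After the first batch: Gamma(6 + 46, 7 + 35) = Gamma(52, 42).
Total count: 29 + 27 + 13 + 29 + 18 + 18 + 21 + 6 + 30 + 17 = 208.
Total exposure: 7 + 7 + 1.5 + 3 + 4 + 3 + 3 + 2.5 + 5 + 4 = 40 pages.
After the second batch: Gamma(52 + 208, 42 + 40) = Gamma(260, 82).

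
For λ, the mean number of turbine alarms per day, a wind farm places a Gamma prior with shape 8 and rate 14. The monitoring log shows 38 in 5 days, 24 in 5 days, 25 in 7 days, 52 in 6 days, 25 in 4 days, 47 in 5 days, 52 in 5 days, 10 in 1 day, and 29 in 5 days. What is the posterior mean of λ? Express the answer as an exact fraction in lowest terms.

310/57

Total count: 38 + 24 + 25 + 52 + 25 + 47 + 52 + 10 + 29 = 302.
Total exposure: 5 + 5 + 7 + 6 + 4 + 5 + 5 + 1 + 5 = 43 days.
Conjugate update: add total count to the shape and total exposure to the rate, giving Gamma(310, 57).
Posterior mean = α'/β' = 310/57.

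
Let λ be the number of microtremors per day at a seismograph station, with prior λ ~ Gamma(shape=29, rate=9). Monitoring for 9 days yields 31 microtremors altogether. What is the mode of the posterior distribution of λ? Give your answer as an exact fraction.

Total count 31 over total exposure 9 days.
Gamma(α, β) with Poisson data over total exposure Σt gives posterior Gamma(α+Σx, β+Σt) = Gamma(60, 18).
Posterior mode = (α'−1)/β' = 59/18.

59/18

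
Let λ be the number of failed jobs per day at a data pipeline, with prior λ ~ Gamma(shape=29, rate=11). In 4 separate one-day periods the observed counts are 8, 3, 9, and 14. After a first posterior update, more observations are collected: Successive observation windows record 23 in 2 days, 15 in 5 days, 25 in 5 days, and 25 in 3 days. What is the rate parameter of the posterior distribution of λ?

Total count: 8 + 3 + 9 + 14 = 34.
Total exposure: 4 days.
After the first batch: Gamma(29 + 34, 11 + 4) = Gamma(63, 15).
Total count: 23 + 15 + 25 + 25 = 88.
Total exposure: 2 + 5 + 5 + 3 = 15 days.
After the second batch: Gamma(63 + 88, 15 + 15) = Gamma(151, 30).

30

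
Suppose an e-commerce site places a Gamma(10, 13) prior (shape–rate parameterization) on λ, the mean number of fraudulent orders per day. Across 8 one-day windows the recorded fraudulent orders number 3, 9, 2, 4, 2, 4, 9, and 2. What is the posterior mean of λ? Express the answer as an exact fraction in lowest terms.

Total count: 3 + 9 + 2 + 4 + 2 + 4 + 9 + 2 = 35.
Total exposure: 8 days.
Posterior: α' = 10 + 35 = 45, β' = 13 + 8 = 21.
Posterior mean = α'/β' = 45/21 = 15/7.

15/7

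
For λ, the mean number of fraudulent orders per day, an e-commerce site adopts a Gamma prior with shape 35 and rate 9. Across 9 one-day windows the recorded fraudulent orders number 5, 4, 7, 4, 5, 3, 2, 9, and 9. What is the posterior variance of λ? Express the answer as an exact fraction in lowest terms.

83/324

Total count: 5 + 4 + 7 + 4 + 5 + 3 + 2 + 9 + 9 = 48.
Total exposure: 9 days.
Gamma(α, β) with Poisson data over total exposure Σt gives posterior Gamma(α+Σx, β+Σt) = Gamma(83, 18).
Posterior variance = α'/β'² = 83/324.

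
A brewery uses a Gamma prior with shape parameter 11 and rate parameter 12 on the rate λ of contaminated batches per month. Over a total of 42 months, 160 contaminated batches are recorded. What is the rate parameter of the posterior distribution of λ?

54

Total count 160 over total exposure 42 months.
By Gamma–Poisson conjugacy, the posterior is Gamma(α + Σx, β + Σt) = Gamma(11 + 160, 12 + 42) = Gamma(171, 54).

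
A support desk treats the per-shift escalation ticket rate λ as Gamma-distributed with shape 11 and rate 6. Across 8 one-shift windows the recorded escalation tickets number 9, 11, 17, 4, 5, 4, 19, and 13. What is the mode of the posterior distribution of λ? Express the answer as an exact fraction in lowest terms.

46/7

Total count: 9 + 11 + 17 + 4 + 5 + 4 + 19 + 13 = 82.
Total exposure: 8 shifts.
Gamma(α, β) with Poisson data over total exposure Σt gives posterior Gamma(α+Σx, β+Σt) = Gamma(93, 14).
Posterior mode = (α'−1)/β' = 92/14 = 46/7.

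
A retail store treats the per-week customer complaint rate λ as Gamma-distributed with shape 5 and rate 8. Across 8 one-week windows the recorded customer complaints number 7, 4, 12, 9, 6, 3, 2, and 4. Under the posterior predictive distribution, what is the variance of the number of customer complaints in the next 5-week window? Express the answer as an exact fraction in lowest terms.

Total count: 7 + 4 + 12 + 9 + 6 + 3 + 2 + 4 = 47.
Total exposure: 8 weeks.
The Gamma prior is conjugate for the Poisson rate, so λ | data ~ Gamma(5+47, 8+8) = Gamma(52, 16).
The posterior predictive for a window of length T is Negative Binomial with variance T·α'·(β'+T)/β'² = 5·52·21/256 = 1365/64.

1365/64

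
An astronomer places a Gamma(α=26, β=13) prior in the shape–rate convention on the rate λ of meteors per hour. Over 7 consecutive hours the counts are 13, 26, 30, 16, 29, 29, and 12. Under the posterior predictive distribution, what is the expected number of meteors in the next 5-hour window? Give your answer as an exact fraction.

Total count: 13 + 26 + 30 + 16 + 29 + 29 + 12 = 155.
Total exposure: 7 hours.
By Gamma–Poisson conjugacy, the posterior is Gamma(α + Σx, β + Σt) = Gamma(26 + 155, 13 + 7) = Gamma(181, 20).
Predictive mean over a 5-hour window = T·E[λ|data] = 5·181/20 = 181/4.

181/4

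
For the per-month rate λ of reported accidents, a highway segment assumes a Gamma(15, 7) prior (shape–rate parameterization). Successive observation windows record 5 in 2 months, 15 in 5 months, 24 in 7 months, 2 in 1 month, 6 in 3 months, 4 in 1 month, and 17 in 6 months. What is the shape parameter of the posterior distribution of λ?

88

Total count: 5 + 15 + 24 + 2 + 6 + 4 + 17 = 73.
Total exposure: 2 + 5 + 7 + 1 + 3 + 1 + 6 = 25 months.
The Gamma prior is conjugate for the Poisson rate, so λ | data ~ Gamma(15+73, 7+25) = Gamma(88, 32).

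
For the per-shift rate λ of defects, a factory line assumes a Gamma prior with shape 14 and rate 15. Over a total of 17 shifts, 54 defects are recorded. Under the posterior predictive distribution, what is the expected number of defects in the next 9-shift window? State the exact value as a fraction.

Total count 54 over total exposure 17 shifts.
Posterior: α' = 14 + 54 = 68, β' = 15 + 17 = 32.
Predictive mean over a 9-shift window = T·E[λ|data] = 9·68/32 = 153/8.

153/8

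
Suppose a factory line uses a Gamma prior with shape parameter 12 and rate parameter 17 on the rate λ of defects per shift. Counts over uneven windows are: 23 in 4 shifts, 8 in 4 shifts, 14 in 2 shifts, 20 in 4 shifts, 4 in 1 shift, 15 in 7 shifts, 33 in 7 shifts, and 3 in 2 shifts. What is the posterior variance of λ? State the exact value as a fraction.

11/192

Total count: 23 + 8 + 14 + 20 + 4 + 15 + 33 + 3 = 120.
Total exposure: 4 + 4 + 2 + 4 + 1 + 7 + 7 + 2 = 31 shifts.
Posterior: α' = 12 + 120 = 132, β' = 17 + 31 = 48.
Posterior variance = α'/β'² = 132/2304 = 11/192.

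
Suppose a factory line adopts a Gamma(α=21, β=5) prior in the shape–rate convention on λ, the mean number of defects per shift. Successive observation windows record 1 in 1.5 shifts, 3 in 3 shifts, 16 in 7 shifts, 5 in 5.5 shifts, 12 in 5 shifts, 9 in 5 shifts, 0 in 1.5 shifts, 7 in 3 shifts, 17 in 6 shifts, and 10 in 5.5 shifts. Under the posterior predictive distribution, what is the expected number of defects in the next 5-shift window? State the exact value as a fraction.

Total count: 1 + 3 + 16 + 5 + 12 + 9 + 0 + 7 + 17 + 10 = 80.
Total exposure: 1.5 + 3 + 7 + 5.5 + 5 + 5 + 1.5 + 3 + 6 + 5.5 = 43 shifts.
Conjugate update: add total count to the shape and total exposure to the rate, giving Gamma(101, 48).
Predictive mean over a 5-shift window = T·E[λ|data] = 5·101/48 = 505/48.

505/48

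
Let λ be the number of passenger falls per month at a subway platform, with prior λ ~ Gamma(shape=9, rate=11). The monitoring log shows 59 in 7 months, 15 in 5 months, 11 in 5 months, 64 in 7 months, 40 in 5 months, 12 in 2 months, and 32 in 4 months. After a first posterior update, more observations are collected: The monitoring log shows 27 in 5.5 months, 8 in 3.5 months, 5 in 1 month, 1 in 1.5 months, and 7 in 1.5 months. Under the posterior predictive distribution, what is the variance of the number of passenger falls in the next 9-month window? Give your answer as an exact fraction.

Total count: 59 + 15 + 11 + 64 + 40 + 12 + 32 = 233.
Total exposure: 7 + 5 + 5 + 7 + 5 + 2 + 4 = 35 months.
After the first batch: Gamma(9 + 233, 11 + 35) = Gamma(242, 46).
Total count: 27 + 8 + 5 + 1 + 7 = 48.
Total exposure: 5.5 + 3.5 + 1 + 1.5 + 1.5 = 13 months.
After the second batch: Gamma(242 + 48, 46 + 13) = Gamma(290, 59).
The posterior predictive for a window of length T is Negative Binomial with variance T·α'·(β'+T)/β'² = 9·290·68/3481 = 177480/3481.

177480/3481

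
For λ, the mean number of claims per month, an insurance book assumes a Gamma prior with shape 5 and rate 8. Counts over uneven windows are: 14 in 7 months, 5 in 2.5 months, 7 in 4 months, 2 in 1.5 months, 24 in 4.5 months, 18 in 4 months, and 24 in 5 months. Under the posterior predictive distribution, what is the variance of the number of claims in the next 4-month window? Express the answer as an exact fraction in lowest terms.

64152/5329

Total count: 14 + 5 + 7 + 2 + 24 + 18 + 24 = 94.
Total exposure: 7 + 2.5 + 4 + 1.5 + 4.5 + 4 + 5 = 28.5 months.
Gamma(α, β) with Poisson data over total exposure Σt gives posterior Gamma(α+Σx, β+Σt) = Gamma(99, 73/2).
The posterior predictive for a window of length T is Negative Binomial with variance T·α'·(β'+T)/β'² = 4·99·(81/2)/(5329/4) = 64152/5329.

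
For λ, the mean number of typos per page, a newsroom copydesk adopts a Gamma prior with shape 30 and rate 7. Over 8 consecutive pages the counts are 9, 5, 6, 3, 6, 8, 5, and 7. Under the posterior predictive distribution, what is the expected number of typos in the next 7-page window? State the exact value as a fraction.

553/15

Total count: 9 + 5 + 6 + 3 + 6 + 8 + 5 + 7 = 49.
Total exposure: 8 pages.
Posterior: α' = 30 + 49 = 79, β' = 7 + 8 = 15.
Predictive mean over a 7-page window = T·E[λ|data] = 7·79/15 = 553/15.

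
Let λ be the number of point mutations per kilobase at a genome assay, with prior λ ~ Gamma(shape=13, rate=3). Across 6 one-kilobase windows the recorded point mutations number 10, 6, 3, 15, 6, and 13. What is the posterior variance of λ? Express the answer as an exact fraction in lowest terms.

Total count: 10 + 6 + 3 + 15 + 6 + 13 = 53.
Total exposure: 6 kilobases.
Gamma(α, β) with Poisson data over total exposure Σt gives posterior Gamma(α+Σx, β+Σt) = Gamma(66, 9).
Posterior variance = α'/β'² = 66/81 = 22/27.

22/27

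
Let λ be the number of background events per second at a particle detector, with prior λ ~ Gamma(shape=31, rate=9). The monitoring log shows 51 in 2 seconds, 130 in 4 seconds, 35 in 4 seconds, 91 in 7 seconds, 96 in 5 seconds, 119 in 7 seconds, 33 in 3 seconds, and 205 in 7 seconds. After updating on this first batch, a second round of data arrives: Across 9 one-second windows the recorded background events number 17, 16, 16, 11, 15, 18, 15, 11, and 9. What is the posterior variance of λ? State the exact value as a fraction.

919/3249

Total count: 51 + 130 + 35 + 91 + 96 + 119 + 33 + 205 = 760.
Total exposure: 2 + 4 + 4 + 7 + 5 + 7 + 3 + 7 = 39 seconds.
After the first batch: Gamma(31 + 760, 9 + 39) = Gamma(791, 48).
Total count: 17 + 16 + 16 + 11 + 15 + 18 + 15 + 11 + 9 = 128.
Total exposure: 9 seconds.
After the second batch: Gamma(791 + 128, 48 + 9) = Gamma(919, 57).
Posterior variance = α'/β'² = 919/3249.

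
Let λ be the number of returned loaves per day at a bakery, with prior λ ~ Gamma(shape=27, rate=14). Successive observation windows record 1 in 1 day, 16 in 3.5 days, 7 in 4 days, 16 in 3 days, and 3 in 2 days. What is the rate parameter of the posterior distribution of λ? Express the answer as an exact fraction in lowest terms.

55/2

Total count: 1 + 16 + 7 + 16 + 3 = 43.
Total exposure: 1 + 3.5 + 4 + 3 + 2 = 13.5 days.
Gamma(α, β) with Poisson data over total exposure Σt gives posterior Gamma(α+Σx, β+Σt) = Gamma(70, 55/2).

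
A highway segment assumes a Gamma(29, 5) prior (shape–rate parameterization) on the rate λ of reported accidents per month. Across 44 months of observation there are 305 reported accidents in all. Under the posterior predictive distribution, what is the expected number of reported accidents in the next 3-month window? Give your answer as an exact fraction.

1002/49

Total count 305 over total exposure 44 months.
Conjugate update: add total count to the shape and total exposure to the rate, giving Gamma(334, 49).
Predictive mean over a 3-month window = T·E[λ|data] = 3·334/49 = 1002/49.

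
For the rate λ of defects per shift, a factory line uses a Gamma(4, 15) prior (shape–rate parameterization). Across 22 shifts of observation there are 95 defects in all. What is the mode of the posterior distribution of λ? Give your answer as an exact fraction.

Total count 95 over total exposure 22 shifts.
Gamma(α, β) with Poisson data over total exposure Σt gives posterior Gamma(α+Σx, β+Σt) = Gamma(99, 37).
Posterior mode = (α'−1)/β' = 98/37.

98/37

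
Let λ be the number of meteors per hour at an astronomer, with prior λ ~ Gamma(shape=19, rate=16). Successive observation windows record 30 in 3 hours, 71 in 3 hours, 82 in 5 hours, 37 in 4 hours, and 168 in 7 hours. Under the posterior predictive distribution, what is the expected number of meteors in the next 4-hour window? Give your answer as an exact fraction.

814/19

Total count: 30 + 71 + 82 + 37 + 168 = 388.
Total exposure: 3 + 3 + 5 + 4 + 7 = 22 hours.
Posterior: α' = 19 + 388 = 407, β' = 16 + 22 = 38.
Predictive mean over a 4-hour window = T·E[λ|data] = 4·407/38 = 814/19.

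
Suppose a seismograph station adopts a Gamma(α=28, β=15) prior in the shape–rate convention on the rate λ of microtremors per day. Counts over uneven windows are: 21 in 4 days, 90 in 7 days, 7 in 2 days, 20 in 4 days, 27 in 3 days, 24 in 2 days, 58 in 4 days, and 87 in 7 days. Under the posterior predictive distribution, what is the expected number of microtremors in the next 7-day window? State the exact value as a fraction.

1267/24

Total count: 21 + 90 + 7 + 20 + 27 + 24 + 58 + 87 = 334.
Total exposure: 4 + 7 + 2 + 4 + 3 + 2 + 4 + 7 = 33 days.
Conjugate update: add total count to the shape and total exposure to the rate, giving Gamma(362, 48).
Predictive mean over a 7-day window = T·E[λ|data] = 7·362/48 = 1267/24.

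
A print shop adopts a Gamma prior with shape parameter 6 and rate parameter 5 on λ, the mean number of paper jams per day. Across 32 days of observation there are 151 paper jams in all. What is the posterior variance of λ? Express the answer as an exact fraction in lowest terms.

Total count 151 over total exposure 32 days.
By Gamma–Poisson conjugacy, the posterior is Gamma(α + Σx, β + Σt) = Gamma(6 + 151, 5 + 32) = Gamma(157, 37).
Posterior variance = α'/β'² = 157/1369.

157/1369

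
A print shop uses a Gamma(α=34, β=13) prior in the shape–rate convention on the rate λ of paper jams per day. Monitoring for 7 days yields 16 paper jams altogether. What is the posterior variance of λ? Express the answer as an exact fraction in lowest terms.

Total count 16 over total exposure 7 days.
Posterior: α' = 34 + 16 = 50, β' = 13 + 7 = 20.
Posterior variance = α'/β'² = 50/400 = 1/8.

1/8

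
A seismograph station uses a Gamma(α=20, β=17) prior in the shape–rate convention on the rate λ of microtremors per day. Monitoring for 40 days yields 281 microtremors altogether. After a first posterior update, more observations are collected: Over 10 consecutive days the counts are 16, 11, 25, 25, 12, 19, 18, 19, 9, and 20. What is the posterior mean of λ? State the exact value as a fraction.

Total count 281 over total exposure 40 days.
After the first batch: Gamma(20 + 281, 17 + 40) = Gamma(301, 57).
Total count: 16 + 11 + 25 + 25 + 12 + 19 + 18 + 19 + 9 + 20 = 174.
Total exposure: 10 days.
After the second batch: Gamma(301 + 174, 57 + 10) = Gamma(475, 67).
Posterior mean = α'/β' = 475/67.

475/67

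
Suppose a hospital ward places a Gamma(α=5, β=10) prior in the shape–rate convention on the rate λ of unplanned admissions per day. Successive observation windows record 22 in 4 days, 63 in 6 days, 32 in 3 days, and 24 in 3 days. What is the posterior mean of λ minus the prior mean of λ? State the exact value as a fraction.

133/26

Total count: 22 + 63 + 32 + 24 = 141.
Total exposure: 4 + 6 + 3 + 3 = 16 days.
By Gamma–Poisson conjugacy, the posterior is Gamma(α + Σx, β + Σt) = Gamma(5 + 141, 10 + 16) = Gamma(146, 26).
Posterior mean = 146/26 = 73/13; prior mean = 5/10 = 1/2. Difference = 73/13 − 1/2 = 133/26.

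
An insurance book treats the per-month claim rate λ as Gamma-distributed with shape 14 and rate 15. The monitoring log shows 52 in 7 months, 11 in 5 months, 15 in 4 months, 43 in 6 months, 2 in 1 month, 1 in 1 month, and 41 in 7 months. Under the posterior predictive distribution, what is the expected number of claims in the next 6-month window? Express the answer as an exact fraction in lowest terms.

537/23

Total count: 52 + 11 + 15 + 43 + 2 + 1 + 41 = 165.
Total exposure: 7 + 5 + 4 + 6 + 1 + 1 + 7 = 31 months.
Conjugate update: add total count to the shape and total exposure to the rate, giving Gamma(179, 46).
Predictive mean over a 6-month window = T·E[λ|data] = 6·179/46 = 537/23.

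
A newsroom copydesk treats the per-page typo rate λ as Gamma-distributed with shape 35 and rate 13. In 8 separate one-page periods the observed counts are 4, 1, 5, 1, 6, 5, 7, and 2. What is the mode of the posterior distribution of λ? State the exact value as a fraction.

65/21

Total count: 4 + 1 + 5 + 1 + 6 + 5 + 7 + 2 = 31.
Total exposure: 8 pages.
The Gamma prior is conjugate for the Poisson rate, so λ | data ~ Gamma(35+31, 13+8) = Gamma(66, 21).
Posterior mode = (α'−1)/β' = 65/21.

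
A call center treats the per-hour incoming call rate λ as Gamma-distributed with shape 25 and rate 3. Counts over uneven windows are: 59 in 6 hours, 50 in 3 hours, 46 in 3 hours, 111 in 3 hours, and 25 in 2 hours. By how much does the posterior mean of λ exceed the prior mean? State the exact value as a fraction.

112/15

Total count: 59 + 50 + 46 + 111 + 25 = 291.
Total exposure: 6 + 3 + 3 + 3 + 2 = 17 hours.
Posterior: α' = 25 + 291 = 316, β' = 3 + 17 = 20.
Posterior mean = 316/20 = 79/5; prior mean = 25/3 = 25/3. Difference = 79/5 − 25/3 = 112/15.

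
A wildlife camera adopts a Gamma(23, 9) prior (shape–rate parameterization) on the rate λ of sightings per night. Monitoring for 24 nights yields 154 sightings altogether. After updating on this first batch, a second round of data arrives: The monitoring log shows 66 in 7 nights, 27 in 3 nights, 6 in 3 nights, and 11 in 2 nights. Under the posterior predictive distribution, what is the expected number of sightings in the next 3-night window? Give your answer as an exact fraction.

287/16

Total count 154 over total exposure 24 nights.
After the first batch: Gamma(23 + 154, 9 + 24) = Gamma(177, 33).
Total count: 66 + 27 + 6 + 11 = 110.
Total exposure: 7 + 3 + 3 + 2 = 15 nights.
After the second batch: Gamma(177 + 110, 33 + 15) = Gamma(287, 48).
Predictive mean over a 3-night window = T·E[λ|data] = 3·287/48 = 287/16.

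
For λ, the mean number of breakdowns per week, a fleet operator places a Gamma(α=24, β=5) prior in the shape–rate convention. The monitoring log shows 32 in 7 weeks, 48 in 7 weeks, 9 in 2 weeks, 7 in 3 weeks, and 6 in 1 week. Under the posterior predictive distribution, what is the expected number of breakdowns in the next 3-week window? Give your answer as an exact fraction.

Total count: 32 + 48 + 9 + 7 + 6 = 102.
Total exposure: 7 + 7 + 2 + 3 + 1 = 20 weeks.
Posterior: α' = 24 + 102 = 126, β' = 5 + 20 = 25.
Predictive mean over a 3-week window = T·E[λ|data] = 3·126/25 = 378/25.

378/25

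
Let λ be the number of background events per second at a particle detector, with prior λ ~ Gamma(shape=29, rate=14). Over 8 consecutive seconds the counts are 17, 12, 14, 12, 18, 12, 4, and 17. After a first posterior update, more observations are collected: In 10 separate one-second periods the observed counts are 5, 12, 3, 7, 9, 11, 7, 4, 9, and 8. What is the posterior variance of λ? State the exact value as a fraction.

Total count: 17 + 12 + 14 + 12 + 18 + 12 + 4 + 17 = 106.
Total exposure: 8 seconds.
After the first batch: Gamma(29 + 106, 14 + 8) = Gamma(135, 22).
Total count: 5 + 12 + 3 + 7 + 9 + 11 + 7 + 4 + 9 + 8 = 75.
Total exposure: 10 seconds.
After the second batch: Gamma(135 + 75, 22 + 10) = Gamma(210, 32).
Posterior variance = α'/β'² = 210/1024 = 105/512.

105/512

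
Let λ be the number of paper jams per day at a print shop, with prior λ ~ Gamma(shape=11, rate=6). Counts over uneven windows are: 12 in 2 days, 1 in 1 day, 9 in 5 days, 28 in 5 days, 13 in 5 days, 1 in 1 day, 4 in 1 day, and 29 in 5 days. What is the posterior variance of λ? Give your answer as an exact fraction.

108/961

Total count: 12 + 1 + 9 + 28 + 13 + 1 + 4 + 29 = 97.
Total exposure: 2 + 1 + 5 + 5 + 5 + 1 + 1 + 5 = 25 days.
Posterior: α' = 11 + 97 = 108, β' = 6 + 25 = 31.
Posterior variance = α'/β'² = 108/961.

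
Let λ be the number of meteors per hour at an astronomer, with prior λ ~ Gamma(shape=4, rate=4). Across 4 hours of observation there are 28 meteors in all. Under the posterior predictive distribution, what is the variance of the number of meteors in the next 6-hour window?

42

Total count 28 over total exposure 4 hours.
Posterior: α' = 4 + 28 = 32, β' = 4 + 4 = 8.
The posterior predictive for a window of length T is Negative Binomial with variance T·α'·(β'+T)/β'² = 6·32·14/64 = 42.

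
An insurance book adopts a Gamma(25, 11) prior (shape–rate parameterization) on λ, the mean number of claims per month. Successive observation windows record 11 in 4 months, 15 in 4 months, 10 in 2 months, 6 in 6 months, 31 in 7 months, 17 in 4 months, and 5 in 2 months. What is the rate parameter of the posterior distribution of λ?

Total count: 11 + 15 + 10 + 6 + 31 + 17 + 5 = 95.
Total exposure: 4 + 4 + 2 + 6 + 7 + 4 + 2 = 29 months.
Conjugate update: add total count to the shape and total exposure to the rate, giving Gamma(120, 40).

40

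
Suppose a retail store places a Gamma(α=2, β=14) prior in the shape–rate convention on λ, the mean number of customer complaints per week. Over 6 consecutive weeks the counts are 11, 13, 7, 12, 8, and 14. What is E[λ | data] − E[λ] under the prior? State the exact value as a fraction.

449/140

Total count: 11 + 13 + 7 + 12 + 8 + 14 = 65.
Total exposure: 6 weeks.
Posterior: α' = 2 + 65 = 67, β' = 14 + 6 = 20.
Posterior mean = 67/20 = 67/20; prior mean = 2/14 = 1/7. Difference = 67/20 − 1/7 = 449/140.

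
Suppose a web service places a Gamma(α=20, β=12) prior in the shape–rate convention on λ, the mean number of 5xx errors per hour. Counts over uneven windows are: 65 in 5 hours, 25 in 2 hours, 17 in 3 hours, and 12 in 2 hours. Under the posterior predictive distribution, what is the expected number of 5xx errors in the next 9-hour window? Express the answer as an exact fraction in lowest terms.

417/8

Total count: 65 + 25 + 17 + 12 = 119.
Total exposure: 5 + 2 + 3 + 2 = 12 hours.
Posterior: α' = 20 + 119 = 139, β' = 12 + 12 = 24.
Predictive mean over a 9-hour window = T·E[λ|data] = 9·139/24 = 417/8.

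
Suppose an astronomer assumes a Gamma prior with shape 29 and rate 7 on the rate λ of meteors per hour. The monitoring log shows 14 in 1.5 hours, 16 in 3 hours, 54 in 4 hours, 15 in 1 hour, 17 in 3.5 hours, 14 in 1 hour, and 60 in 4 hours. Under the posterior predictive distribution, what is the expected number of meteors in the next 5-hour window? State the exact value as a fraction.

219/5

Total count: 14 + 16 + 54 + 15 + 17 + 14 + 60 = 190.
Total exposure: 1.5 + 3 + 4 + 1 + 3.5 + 1 + 4 = 18 hours.
By Gamma–Poisson conjugacy, the posterior is Gamma(α + Σx, β + Σt) = Gamma(29 + 190, 7 + 18) = Gamma(219, 25).
Predictive mean over a 5-hour window = T·E[λ|data] = 5·219/25 = 219/5.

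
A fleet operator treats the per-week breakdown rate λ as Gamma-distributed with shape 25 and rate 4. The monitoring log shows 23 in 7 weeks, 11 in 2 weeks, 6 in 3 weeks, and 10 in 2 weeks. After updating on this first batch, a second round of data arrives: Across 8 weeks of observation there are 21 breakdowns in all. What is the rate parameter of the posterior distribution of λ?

26

Total count: 23 + 11 + 6 + 10 = 50.
Total exposure: 7 + 2 + 3 + 2 = 14 weeks.
After the first batch: Gamma(25 + 50, 4 + 14) = Gamma(75, 18).
Total count 21 over total exposure 8 weeks.
After the second batch: Gamma(75 + 21, 18 + 8) = Gamma(96, 26).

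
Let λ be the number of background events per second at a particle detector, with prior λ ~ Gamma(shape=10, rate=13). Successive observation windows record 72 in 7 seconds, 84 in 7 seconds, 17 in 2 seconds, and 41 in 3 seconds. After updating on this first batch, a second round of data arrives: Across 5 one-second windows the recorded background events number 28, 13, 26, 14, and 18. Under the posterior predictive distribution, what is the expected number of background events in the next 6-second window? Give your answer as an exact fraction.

Total count: 72 + 84 + 17 + 41 = 214.
Total exposure: 7 + 7 + 2 + 3 = 19 seconds.
After the first batch: Gamma(10 + 214, 13 + 19) = Gamma(224, 32).
Total count: 28 + 13 + 26 + 14 + 18 = 99.
Total exposure: 5 seconds.
After the second batch: Gamma(224 + 99, 32 + 5) = Gamma(323, 37).
Predictive mean over a 6-second window = T·E[λ|data] = 6·323/37 = 1938/37.

1938/37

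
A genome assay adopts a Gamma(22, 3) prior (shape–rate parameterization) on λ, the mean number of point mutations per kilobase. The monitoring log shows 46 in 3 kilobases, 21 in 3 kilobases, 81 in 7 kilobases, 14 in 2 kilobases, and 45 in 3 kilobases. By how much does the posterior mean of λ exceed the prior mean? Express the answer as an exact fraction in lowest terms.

Total count: 46 + 21 + 81 + 14 + 45 = 207.
Total exposure: 3 + 3 + 7 + 2 + 3 = 18 kilobases.
The Gamma prior is conjugate for the Poisson rate, so λ | data ~ Gamma(22+207, 3+18) = Gamma(229, 21).
Posterior mean = 229/21 = 229/21; prior mean = 22/3 = 22/3. Difference = 229/21 − 22/3 = 25/7.

25/7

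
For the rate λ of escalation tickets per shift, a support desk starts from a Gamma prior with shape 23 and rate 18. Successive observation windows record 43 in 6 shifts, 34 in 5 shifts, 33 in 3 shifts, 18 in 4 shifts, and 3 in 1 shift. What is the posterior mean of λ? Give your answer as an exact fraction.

Total count: 43 + 34 + 33 + 18 + 3 = 131.
Total exposure: 6 + 5 + 3 + 4 + 1 = 19 shifts.
By Gamma–Poisson conjugacy, the posterior is Gamma(α + Σx, β + Σt) = Gamma(23 + 131, 18 + 19) = Gamma(154, 37).
Posterior mean = α'/β' = 154/37.

154/37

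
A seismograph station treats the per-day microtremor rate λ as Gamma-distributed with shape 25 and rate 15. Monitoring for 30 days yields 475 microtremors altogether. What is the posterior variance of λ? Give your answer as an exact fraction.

20/81

Total count 475 over total exposure 30 days.
Posterior: α' = 25 + 475 = 500, β' = 15 + 30 = 45.
Posterior variance = α'/β'² = 500/2025 = 20/81.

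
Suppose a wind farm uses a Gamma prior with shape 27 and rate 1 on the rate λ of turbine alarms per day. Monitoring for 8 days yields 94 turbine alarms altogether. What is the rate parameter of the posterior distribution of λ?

9

Total count 94 over total exposure 8 days.
Posterior: α' = 27 + 94 = 121, β' = 1 + 8 = 9.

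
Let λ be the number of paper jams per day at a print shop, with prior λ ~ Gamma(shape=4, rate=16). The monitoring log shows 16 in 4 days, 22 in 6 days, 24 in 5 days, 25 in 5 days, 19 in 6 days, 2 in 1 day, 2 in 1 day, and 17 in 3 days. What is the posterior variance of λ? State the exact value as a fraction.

Total count: 16 + 22 + 24 + 25 + 19 + 2 + 2 + 17 = 127.
Total exposure: 4 + 6 + 5 + 5 + 6 + 1 + 1 + 3 = 31 days.
Conjugate update: add total count to the shape and total exposure to the rate, giving Gamma(131, 47).
Posterior variance = α'/β'² = 131/2209.

131/2209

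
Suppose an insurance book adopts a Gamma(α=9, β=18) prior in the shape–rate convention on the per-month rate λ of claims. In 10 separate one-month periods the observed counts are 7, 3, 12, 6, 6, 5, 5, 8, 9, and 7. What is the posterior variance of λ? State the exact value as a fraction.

Total count: 7 + 3 + 12 + 6 + 6 + 5 + 5 + 8 + 9 + 7 = 68.
Total exposure: 10 months.
Gamma(α, β) with Poisson data over total exposure Σt gives posterior Gamma(α+Σx, β+Σt) = Gamma(77, 28).
Posterior variance = α'/β'² = 77/784 = 11/112.

11/112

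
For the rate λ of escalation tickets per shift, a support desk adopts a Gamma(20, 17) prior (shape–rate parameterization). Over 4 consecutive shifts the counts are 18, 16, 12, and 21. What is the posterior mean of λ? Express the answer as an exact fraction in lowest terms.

Total count: 18 + 16 + 12 + 21 = 67.
Total exposure: 4 shifts.
The Gamma prior is conjugate for the Poisson rate, so λ | data ~ Gamma(20+67, 17+4) = Gamma(87, 21).
Posterior mean = α'/β' = 87/21 = 29/7.

29/7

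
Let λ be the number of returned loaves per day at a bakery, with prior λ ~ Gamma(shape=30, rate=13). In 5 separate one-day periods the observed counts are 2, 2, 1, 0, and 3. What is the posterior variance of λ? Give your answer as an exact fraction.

19/162

Total count: 2 + 2 + 1 + 0 + 3 = 8.
Total exposure: 5 days.
By Gamma–Poisson conjugacy, the posterior is Gamma(α + Σx, β + Σt) = Gamma(30 + 8, 13 + 5) = Gamma(38, 18).
Posterior variance = α'/β'² = 38/324 = 19/162.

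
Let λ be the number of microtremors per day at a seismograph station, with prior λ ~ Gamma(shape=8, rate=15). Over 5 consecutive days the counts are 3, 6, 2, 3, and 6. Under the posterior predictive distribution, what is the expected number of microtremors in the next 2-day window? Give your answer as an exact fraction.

14/5

Total count: 3 + 6 + 2 + 3 + 6 = 20.
Total exposure: 5 days.
By Gamma–Poisson conjugacy, the posterior is Gamma(α + Σx, β + Σt) = Gamma(8 + 20, 15 + 5) = Gamma(28, 20).
Predictive mean over a 2-day window = T·E[λ|data] = 2·28/20 = 14/5.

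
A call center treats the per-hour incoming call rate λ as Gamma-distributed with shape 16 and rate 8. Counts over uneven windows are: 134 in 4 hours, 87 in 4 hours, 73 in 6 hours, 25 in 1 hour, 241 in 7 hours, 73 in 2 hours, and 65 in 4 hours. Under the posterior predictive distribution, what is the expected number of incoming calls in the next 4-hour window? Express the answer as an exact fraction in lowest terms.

238/3

Total count: 134 + 87 + 73 + 25 + 241 + 73 + 65 = 698.
Total exposure: 4 + 4 + 6 + 1 + 7 + 2 + 4 = 28 hours.
By Gamma–Poisson conjugacy, the posterior is Gamma(α + Σx, β + Σt) = Gamma(16 + 698, 8 + 28) = Gamma(714, 36).
Predictive mean over a 4-hour window = T·E[λ|data] = 4·714/36 = 238/3.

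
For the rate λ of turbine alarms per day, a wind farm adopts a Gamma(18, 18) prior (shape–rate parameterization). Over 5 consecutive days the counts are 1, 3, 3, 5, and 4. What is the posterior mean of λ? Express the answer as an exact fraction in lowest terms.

Total count: 1 + 3 + 3 + 5 + 4 = 16.
Total exposure: 5 days.
Posterior: α' = 18 + 16 = 34, β' = 18 + 5 = 23.
Posterior mean = α'/β' = 34/23.

34/23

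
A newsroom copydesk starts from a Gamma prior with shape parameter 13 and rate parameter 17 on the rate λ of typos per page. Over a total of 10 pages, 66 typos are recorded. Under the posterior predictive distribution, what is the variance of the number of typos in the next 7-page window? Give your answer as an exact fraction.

Total count 66 over total exposure 10 pages.
The Gamma prior is conjugate for the Poisson rate, so λ | data ~ Gamma(13+66, 17+10) = Gamma(79, 27).
The posterior predictive for a window of length T is Negative Binomial with variance T·α'·(β'+T)/β'² = 7·79·34/729 = 18802/729.

18802/729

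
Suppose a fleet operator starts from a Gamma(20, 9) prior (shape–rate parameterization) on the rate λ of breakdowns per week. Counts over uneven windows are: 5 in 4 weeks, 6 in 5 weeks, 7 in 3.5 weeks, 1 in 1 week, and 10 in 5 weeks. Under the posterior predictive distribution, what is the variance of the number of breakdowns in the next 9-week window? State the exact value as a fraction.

64386/3025

Total count: 5 + 6 + 7 + 1 + 10 = 29.
Total exposure: 4 + 5 + 3.5 + 1 + 5 = 18.5 weeks.
Gamma(α, β) with Poisson data over total exposure Σt gives posterior Gamma(α+Σx, β+Σt) = Gamma(49, 55/2).
The posterior predictive for a window of length T is Negative Binomial with variance T·α'·(β'+T)/β'² = 9·49·(73/2)/(3025/4) = 64386/3025.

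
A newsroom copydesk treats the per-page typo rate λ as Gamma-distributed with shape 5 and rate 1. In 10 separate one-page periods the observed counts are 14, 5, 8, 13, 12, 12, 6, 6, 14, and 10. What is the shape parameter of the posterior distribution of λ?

105

Total count: 14 + 5 + 8 + 13 + 12 + 12 + 6 + 6 + 14 + 10 = 100.
Total exposure: 10 pages.
Gamma(α, β) with Poisson data over total exposure Σt gives posterior Gamma(α+Σx, β+Σt) = Gamma(105, 11).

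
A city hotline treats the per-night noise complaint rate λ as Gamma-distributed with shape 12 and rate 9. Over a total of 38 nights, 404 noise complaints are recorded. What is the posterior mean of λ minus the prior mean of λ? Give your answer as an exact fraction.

1060/141

Total count 404 over total exposure 38 nights.
The Gamma prior is conjugate for the Poisson rate, so λ | data ~ Gamma(12+404, 9+38) = Gamma(416, 47).
Posterior mean = 416/47 = 416/47; prior mean = 12/9 = 4/3. Difference = 416/47 − 4/3 = 1060/141.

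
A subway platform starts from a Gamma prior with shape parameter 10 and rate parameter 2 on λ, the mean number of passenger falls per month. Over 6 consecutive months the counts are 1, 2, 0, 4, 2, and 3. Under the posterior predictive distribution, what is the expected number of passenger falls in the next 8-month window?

22

Total count: 1 + 2 + 0 + 4 + 2 + 3 = 12.
Total exposure: 6 months.
Gamma(α, β) with Poisson data over total exposure Σt gives posterior Gamma(α+Σx, β+Σt) = Gamma(22, 8).
Predictive mean over an 8-month window = T·E[λ|data] = 8·22/8 = 22.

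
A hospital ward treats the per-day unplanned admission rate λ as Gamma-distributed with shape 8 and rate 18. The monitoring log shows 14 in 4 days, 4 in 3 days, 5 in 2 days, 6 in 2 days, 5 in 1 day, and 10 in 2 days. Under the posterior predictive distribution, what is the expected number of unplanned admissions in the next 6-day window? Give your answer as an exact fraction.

Total count: 14 + 4 + 5 + 6 + 5 + 10 = 44.
Total exposure: 4 + 3 + 2 + 2 + 1 + 2 = 14 days.
By Gamma–Poisson conjugacy, the posterior is Gamma(α + Σx, β + Σt) = Gamma(8 + 44, 18 + 14) = Gamma(52, 32).
Predictive mean over a 6-day window = T·E[λ|data] = 6·52/32 = 39/4.

39/4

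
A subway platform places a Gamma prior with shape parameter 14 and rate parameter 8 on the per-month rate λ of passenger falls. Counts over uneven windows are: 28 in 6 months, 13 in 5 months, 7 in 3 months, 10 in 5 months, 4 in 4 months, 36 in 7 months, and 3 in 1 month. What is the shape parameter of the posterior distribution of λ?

Total count: 28 + 13 + 7 + 10 + 4 + 36 + 3 = 101.
Total exposure: 6 + 5 + 3 + 5 + 4 + 7 + 1 = 31 months.
The Gamma prior is conjugate for the Poisson rate, so λ | data ~ Gamma(14+101, 8+31) = Gamma(115, 39).

115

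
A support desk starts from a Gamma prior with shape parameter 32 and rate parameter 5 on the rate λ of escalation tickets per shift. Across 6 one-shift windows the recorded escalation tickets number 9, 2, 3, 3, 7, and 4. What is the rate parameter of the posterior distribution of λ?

11

Total count: 9 + 2 + 3 + 3 + 7 + 4 = 28.
Total exposure: 6 shifts.
The Gamma prior is conjugate for the Poisson rate, so λ | data ~ Gamma(32+28, 5+6) = Gamma(60, 11).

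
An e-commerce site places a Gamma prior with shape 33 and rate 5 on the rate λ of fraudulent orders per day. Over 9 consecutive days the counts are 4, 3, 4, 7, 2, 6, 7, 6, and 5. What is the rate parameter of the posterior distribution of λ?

14

Total count: 4 + 3 + 4 + 7 + 2 + 6 + 7 + 6 + 5 = 44.
Total exposure: 9 days.
By Gamma–Poisson conjugacy, the posterior is Gamma(α + Σx, β + Σt) = Gamma(33 + 44, 5 + 9) = Gamma(77, 14).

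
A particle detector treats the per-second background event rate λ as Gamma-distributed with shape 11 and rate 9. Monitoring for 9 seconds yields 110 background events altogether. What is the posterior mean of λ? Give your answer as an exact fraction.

Total count 110 over total exposure 9 seconds.
Conjugate update: add total count to the shape and total exposure to the rate, giving Gamma(121, 18).
Posterior mean = α'/β' = 121/18.

121/18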